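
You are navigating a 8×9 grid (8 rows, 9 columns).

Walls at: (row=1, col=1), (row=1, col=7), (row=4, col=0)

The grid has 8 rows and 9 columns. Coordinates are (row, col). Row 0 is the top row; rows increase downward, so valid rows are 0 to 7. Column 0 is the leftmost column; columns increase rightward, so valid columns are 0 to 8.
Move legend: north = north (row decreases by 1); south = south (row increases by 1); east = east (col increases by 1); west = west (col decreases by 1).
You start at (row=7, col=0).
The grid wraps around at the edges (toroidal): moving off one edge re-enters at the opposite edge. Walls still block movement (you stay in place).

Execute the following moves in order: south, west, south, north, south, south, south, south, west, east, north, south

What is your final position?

Start: (row=7, col=0)
  south (south): (row=7, col=0) -> (row=0, col=0)
  west (west): (row=0, col=0) -> (row=0, col=8)
  south (south): (row=0, col=8) -> (row=1, col=8)
  north (north): (row=1, col=8) -> (row=0, col=8)
  south (south): (row=0, col=8) -> (row=1, col=8)
  south (south): (row=1, col=8) -> (row=2, col=8)
  south (south): (row=2, col=8) -> (row=3, col=8)
  south (south): (row=3, col=8) -> (row=4, col=8)
  west (west): (row=4, col=8) -> (row=4, col=7)
  east (east): (row=4, col=7) -> (row=4, col=8)
  north (north): (row=4, col=8) -> (row=3, col=8)
  south (south): (row=3, col=8) -> (row=4, col=8)
Final: (row=4, col=8)

Answer: Final position: (row=4, col=8)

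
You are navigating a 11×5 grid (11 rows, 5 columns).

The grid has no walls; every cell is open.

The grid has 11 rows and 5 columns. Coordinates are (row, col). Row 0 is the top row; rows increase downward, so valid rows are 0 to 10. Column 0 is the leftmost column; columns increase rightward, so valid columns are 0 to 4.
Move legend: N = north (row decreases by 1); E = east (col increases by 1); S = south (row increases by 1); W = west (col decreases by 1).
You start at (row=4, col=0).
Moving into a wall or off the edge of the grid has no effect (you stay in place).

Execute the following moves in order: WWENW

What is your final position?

Start: (row=4, col=0)
  W (west): blocked, stay at (row=4, col=0)
  W (west): blocked, stay at (row=4, col=0)
  E (east): (row=4, col=0) -> (row=4, col=1)
  N (north): (row=4, col=1) -> (row=3, col=1)
  W (west): (row=3, col=1) -> (row=3, col=0)
Final: (row=3, col=0)

Answer: Final position: (row=3, col=0)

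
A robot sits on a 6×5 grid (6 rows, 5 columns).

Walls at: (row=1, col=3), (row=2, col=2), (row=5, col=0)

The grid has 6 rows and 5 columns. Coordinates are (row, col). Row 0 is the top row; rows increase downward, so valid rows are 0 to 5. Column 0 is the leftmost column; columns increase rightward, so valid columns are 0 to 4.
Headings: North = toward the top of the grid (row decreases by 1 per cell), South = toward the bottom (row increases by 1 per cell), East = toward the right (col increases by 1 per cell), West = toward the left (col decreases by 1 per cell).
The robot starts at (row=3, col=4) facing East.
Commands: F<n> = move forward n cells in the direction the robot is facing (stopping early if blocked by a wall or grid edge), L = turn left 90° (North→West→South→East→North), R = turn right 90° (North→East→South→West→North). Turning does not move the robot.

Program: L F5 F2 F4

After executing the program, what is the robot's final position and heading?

Start: (row=3, col=4), facing East
  L: turn left, now facing North
  F5: move forward 3/5 (blocked), now at (row=0, col=4)
  F2: move forward 0/2 (blocked), now at (row=0, col=4)
  F4: move forward 0/4 (blocked), now at (row=0, col=4)
Final: (row=0, col=4), facing North

Answer: Final position: (row=0, col=4), facing North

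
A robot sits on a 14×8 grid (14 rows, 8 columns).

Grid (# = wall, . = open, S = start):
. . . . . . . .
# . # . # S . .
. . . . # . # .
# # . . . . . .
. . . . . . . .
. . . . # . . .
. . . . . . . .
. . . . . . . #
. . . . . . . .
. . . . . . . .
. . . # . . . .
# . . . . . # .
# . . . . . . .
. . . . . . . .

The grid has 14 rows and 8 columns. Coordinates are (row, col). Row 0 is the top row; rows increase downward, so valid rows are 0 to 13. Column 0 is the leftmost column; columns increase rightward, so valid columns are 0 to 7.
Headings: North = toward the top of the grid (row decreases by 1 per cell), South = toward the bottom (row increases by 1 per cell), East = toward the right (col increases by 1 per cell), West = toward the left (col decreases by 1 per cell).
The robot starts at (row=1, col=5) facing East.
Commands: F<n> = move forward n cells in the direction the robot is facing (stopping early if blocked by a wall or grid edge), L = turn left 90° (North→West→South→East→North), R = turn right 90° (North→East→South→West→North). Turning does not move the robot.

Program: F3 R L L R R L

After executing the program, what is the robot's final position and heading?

Start: (row=1, col=5), facing East
  F3: move forward 2/3 (blocked), now at (row=1, col=7)
  R: turn right, now facing South
  L: turn left, now facing East
  L: turn left, now facing North
  R: turn right, now facing East
  R: turn right, now facing South
  L: turn left, now facing East
Final: (row=1, col=7), facing East

Answer: Final position: (row=1, col=7), facing East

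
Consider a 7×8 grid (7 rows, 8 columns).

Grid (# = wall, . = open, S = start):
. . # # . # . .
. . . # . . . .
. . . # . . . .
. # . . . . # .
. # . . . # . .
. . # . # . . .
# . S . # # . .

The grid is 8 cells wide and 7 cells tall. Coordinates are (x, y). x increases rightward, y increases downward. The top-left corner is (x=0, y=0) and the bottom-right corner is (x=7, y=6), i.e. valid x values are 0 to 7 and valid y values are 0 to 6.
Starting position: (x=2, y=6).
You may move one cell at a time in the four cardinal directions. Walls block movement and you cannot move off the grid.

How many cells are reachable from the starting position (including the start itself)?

BFS flood-fill from (x=2, y=6):
  Distance 0: (x=2, y=6)
  Distance 1: (x=1, y=6), (x=3, y=6)
  Distance 2: (x=1, y=5), (x=3, y=5)
  Distance 3: (x=3, y=4), (x=0, y=5)
  Distance 4: (x=3, y=3), (x=0, y=4), (x=2, y=4), (x=4, y=4)
  Distance 5: (x=0, y=3), (x=2, y=3), (x=4, y=3)
  Distance 6: (x=0, y=2), (x=2, y=2), (x=4, y=2), (x=5, y=3)
  Distance 7: (x=0, y=1), (x=2, y=1), (x=4, y=1), (x=1, y=2), (x=5, y=2)
  Distance 8: (x=0, y=0), (x=4, y=0), (x=1, y=1), (x=5, y=1), (x=6, y=2)
  Distance 9: (x=1, y=0), (x=6, y=1), (x=7, y=2)
  Distance 10: (x=6, y=0), (x=7, y=1), (x=7, y=3)
  Distance 11: (x=7, y=0), (x=7, y=4)
  Distance 12: (x=6, y=4), (x=7, y=5)
  Distance 13: (x=6, y=5), (x=7, y=6)
  Distance 14: (x=5, y=5), (x=6, y=6)
Total reachable: 42 (grid has 42 open cells total)

Answer: Reachable cells: 42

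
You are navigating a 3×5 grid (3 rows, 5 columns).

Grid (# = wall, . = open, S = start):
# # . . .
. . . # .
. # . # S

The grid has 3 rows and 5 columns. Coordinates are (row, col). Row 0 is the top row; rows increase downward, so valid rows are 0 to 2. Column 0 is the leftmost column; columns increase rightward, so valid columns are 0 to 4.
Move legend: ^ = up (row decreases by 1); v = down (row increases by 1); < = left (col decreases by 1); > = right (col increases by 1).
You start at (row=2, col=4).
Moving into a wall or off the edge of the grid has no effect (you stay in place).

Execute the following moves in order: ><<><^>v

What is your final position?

Answer: Final position: (row=2, col=4)

Derivation:
Start: (row=2, col=4)
  > (right): blocked, stay at (row=2, col=4)
  < (left): blocked, stay at (row=2, col=4)
  < (left): blocked, stay at (row=2, col=4)
  > (right): blocked, stay at (row=2, col=4)
  < (left): blocked, stay at (row=2, col=4)
  ^ (up): (row=2, col=4) -> (row=1, col=4)
  > (right): blocked, stay at (row=1, col=4)
  v (down): (row=1, col=4) -> (row=2, col=4)
Final: (row=2, col=4)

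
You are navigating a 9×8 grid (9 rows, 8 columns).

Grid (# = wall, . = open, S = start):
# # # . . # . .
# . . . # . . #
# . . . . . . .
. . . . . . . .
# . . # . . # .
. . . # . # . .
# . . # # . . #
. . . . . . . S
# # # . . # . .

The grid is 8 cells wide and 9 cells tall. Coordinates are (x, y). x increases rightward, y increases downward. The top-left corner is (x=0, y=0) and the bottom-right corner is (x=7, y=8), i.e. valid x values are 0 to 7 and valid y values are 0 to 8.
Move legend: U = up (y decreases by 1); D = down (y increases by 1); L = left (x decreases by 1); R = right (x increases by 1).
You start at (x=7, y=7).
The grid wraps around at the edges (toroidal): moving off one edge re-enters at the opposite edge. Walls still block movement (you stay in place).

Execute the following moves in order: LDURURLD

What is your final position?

Start: (x=7, y=7)
  L (left): (x=7, y=7) -> (x=6, y=7)
  D (down): (x=6, y=7) -> (x=6, y=8)
  U (up): (x=6, y=8) -> (x=6, y=7)
  R (right): (x=6, y=7) -> (x=7, y=7)
  U (up): blocked, stay at (x=7, y=7)
  R (right): (x=7, y=7) -> (x=0, y=7)
  L (left): (x=0, y=7) -> (x=7, y=7)
  D (down): (x=7, y=7) -> (x=7, y=8)
Final: (x=7, y=8)

Answer: Final position: (x=7, y=8)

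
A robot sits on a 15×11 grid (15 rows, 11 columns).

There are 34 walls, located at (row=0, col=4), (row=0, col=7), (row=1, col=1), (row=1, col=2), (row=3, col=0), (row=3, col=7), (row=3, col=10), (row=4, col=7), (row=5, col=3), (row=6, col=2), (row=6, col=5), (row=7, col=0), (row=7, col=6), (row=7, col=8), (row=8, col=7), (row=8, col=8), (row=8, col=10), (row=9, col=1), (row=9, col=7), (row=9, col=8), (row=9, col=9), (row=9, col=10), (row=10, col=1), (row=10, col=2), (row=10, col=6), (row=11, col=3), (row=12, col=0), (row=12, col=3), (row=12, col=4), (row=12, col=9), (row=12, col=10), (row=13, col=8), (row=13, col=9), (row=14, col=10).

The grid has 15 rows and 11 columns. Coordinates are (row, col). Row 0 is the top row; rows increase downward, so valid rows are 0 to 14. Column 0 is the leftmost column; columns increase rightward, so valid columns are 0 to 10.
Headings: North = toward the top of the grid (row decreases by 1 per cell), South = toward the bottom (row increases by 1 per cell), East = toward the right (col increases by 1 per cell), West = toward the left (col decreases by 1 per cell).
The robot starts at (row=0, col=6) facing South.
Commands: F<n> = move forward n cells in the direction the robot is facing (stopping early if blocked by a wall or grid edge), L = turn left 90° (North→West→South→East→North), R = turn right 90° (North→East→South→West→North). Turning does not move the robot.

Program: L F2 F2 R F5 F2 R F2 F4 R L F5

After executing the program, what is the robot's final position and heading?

Start: (row=0, col=6), facing South
  L: turn left, now facing East
  F2: move forward 0/2 (blocked), now at (row=0, col=6)
  F2: move forward 0/2 (blocked), now at (row=0, col=6)
  R: turn right, now facing South
  F5: move forward 5, now at (row=5, col=6)
  F2: move forward 1/2 (blocked), now at (row=6, col=6)
  R: turn right, now facing West
  F2: move forward 0/2 (blocked), now at (row=6, col=6)
  F4: move forward 0/4 (blocked), now at (row=6, col=6)
  R: turn right, now facing North
  L: turn left, now facing West
  F5: move forward 0/5 (blocked), now at (row=6, col=6)
Final: (row=6, col=6), facing West

Answer: Final position: (row=6, col=6), facing West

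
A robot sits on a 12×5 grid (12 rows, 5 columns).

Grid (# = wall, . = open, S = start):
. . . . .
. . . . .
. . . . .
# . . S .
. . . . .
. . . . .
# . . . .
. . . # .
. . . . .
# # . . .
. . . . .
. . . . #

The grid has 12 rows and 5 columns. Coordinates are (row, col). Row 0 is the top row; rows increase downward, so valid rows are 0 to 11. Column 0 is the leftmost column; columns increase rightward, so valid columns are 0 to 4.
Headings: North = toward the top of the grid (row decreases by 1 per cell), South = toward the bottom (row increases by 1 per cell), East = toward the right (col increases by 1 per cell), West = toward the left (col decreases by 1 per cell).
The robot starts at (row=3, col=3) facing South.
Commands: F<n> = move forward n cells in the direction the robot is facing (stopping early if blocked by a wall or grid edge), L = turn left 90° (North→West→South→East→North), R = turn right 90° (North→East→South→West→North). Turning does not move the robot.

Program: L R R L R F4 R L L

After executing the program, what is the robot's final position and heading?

Start: (row=3, col=3), facing South
  L: turn left, now facing East
  R: turn right, now facing South
  R: turn right, now facing West
  L: turn left, now facing South
  R: turn right, now facing West
  F4: move forward 2/4 (blocked), now at (row=3, col=1)
  R: turn right, now facing North
  L: turn left, now facing West
  L: turn left, now facing South
Final: (row=3, col=1), facing South

Answer: Final position: (row=3, col=1), facing South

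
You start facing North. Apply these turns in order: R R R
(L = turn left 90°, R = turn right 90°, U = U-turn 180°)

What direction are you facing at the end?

Start: North
  R (right (90° clockwise)) -> East
  R (right (90° clockwise)) -> South
  R (right (90° clockwise)) -> West
Final: West

Answer: Final heading: West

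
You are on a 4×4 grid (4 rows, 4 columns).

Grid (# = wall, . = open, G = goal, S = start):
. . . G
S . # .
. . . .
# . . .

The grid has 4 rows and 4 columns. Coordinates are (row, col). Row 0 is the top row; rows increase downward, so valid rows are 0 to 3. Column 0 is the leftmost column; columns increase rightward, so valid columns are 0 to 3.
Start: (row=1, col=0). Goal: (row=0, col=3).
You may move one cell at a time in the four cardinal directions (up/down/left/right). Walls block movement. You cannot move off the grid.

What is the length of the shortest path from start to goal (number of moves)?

BFS from (row=1, col=0) until reaching (row=0, col=3):
  Distance 0: (row=1, col=0)
  Distance 1: (row=0, col=0), (row=1, col=1), (row=2, col=0)
  Distance 2: (row=0, col=1), (row=2, col=1)
  Distance 3: (row=0, col=2), (row=2, col=2), (row=3, col=1)
  Distance 4: (row=0, col=3), (row=2, col=3), (row=3, col=2)  <- goal reached here
One shortest path (4 moves): (row=1, col=0) -> (row=1, col=1) -> (row=0, col=1) -> (row=0, col=2) -> (row=0, col=3)

Answer: Shortest path length: 4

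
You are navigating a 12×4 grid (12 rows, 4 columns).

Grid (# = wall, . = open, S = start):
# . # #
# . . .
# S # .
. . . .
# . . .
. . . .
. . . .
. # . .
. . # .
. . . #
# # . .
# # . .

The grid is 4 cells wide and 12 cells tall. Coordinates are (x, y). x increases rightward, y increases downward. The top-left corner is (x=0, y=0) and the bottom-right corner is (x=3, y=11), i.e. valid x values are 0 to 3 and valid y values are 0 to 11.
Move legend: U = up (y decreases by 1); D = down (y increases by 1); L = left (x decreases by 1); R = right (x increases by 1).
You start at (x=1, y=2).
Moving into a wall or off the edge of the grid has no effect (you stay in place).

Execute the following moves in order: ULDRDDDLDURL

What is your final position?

Start: (x=1, y=2)
  U (up): (x=1, y=2) -> (x=1, y=1)
  L (left): blocked, stay at (x=1, y=1)
  D (down): (x=1, y=1) -> (x=1, y=2)
  R (right): blocked, stay at (x=1, y=2)
  D (down): (x=1, y=2) -> (x=1, y=3)
  D (down): (x=1, y=3) -> (x=1, y=4)
  D (down): (x=1, y=4) -> (x=1, y=5)
  L (left): (x=1, y=5) -> (x=0, y=5)
  D (down): (x=0, y=5) -> (x=0, y=6)
  U (up): (x=0, y=6) -> (x=0, y=5)
  R (right): (x=0, y=5) -> (x=1, y=5)
  L (left): (x=1, y=5) -> (x=0, y=5)
Final: (x=0, y=5)

Answer: Final position: (x=0, y=5)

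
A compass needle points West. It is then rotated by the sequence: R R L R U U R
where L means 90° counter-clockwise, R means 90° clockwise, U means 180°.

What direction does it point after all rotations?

Answer: Final heading: South

Derivation:
Start: West
  R (right (90° clockwise)) -> North
  R (right (90° clockwise)) -> East
  L (left (90° counter-clockwise)) -> North
  R (right (90° clockwise)) -> East
  U (U-turn (180°)) -> West
  U (U-turn (180°)) -> East
  R (right (90° clockwise)) -> South
Final: South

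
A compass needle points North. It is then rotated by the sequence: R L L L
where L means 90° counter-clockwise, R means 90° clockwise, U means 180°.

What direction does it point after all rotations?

Answer: Final heading: South

Derivation:
Start: North
  R (right (90° clockwise)) -> East
  L (left (90° counter-clockwise)) -> North
  L (left (90° counter-clockwise)) -> West
  L (left (90° counter-clockwise)) -> South
Final: South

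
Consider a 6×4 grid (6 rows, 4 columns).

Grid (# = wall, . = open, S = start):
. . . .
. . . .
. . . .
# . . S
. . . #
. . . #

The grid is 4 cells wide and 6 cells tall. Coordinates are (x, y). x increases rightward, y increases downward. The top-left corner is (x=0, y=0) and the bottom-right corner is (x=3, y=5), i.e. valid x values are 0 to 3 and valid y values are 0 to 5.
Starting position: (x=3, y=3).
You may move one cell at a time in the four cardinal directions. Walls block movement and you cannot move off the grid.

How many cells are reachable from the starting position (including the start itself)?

Answer: Reachable cells: 21

Derivation:
BFS flood-fill from (x=3, y=3):
  Distance 0: (x=3, y=3)
  Distance 1: (x=3, y=2), (x=2, y=3)
  Distance 2: (x=3, y=1), (x=2, y=2), (x=1, y=3), (x=2, y=4)
  Distance 3: (x=3, y=0), (x=2, y=1), (x=1, y=2), (x=1, y=4), (x=2, y=5)
  Distance 4: (x=2, y=0), (x=1, y=1), (x=0, y=2), (x=0, y=4), (x=1, y=5)
  Distance 5: (x=1, y=0), (x=0, y=1), (x=0, y=5)
  Distance 6: (x=0, y=0)
Total reachable: 21 (grid has 21 open cells total)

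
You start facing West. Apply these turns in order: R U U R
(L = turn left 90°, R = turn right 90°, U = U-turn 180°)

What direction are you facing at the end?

Start: West
  R (right (90° clockwise)) -> North
  U (U-turn (180°)) -> South
  U (U-turn (180°)) -> North
  R (right (90° clockwise)) -> East
Final: East

Answer: Final heading: East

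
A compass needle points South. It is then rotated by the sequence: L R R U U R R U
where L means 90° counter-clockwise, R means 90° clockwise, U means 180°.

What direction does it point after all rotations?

Start: South
  L (left (90° counter-clockwise)) -> East
  R (right (90° clockwise)) -> South
  R (right (90° clockwise)) -> West
  U (U-turn (180°)) -> East
  U (U-turn (180°)) -> West
  R (right (90° clockwise)) -> North
  R (right (90° clockwise)) -> East
  U (U-turn (180°)) -> West
Final: West

Answer: Final heading: West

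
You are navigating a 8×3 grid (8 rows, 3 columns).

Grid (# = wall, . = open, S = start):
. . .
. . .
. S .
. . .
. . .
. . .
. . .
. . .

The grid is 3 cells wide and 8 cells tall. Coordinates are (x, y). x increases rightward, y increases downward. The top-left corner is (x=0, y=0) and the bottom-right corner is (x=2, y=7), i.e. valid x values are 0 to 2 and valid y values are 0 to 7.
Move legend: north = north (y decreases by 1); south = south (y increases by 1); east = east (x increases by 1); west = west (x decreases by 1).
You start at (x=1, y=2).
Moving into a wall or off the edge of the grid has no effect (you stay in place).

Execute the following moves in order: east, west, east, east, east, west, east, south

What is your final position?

Answer: Final position: (x=2, y=3)

Derivation:
Start: (x=1, y=2)
  east (east): (x=1, y=2) -> (x=2, y=2)
  west (west): (x=2, y=2) -> (x=1, y=2)
  east (east): (x=1, y=2) -> (x=2, y=2)
  east (east): blocked, stay at (x=2, y=2)
  east (east): blocked, stay at (x=2, y=2)
  west (west): (x=2, y=2) -> (x=1, y=2)
  east (east): (x=1, y=2) -> (x=2, y=2)
  south (south): (x=2, y=2) -> (x=2, y=3)
Final: (x=2, y=3)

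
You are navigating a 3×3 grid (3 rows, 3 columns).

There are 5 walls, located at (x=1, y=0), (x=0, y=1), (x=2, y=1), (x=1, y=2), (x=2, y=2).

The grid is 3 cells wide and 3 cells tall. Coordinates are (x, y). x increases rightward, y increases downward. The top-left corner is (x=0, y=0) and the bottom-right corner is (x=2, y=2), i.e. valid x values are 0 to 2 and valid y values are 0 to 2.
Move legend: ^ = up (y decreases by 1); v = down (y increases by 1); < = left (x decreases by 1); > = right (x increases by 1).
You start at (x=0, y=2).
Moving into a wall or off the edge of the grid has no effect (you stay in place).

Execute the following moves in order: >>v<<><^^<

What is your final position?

Start: (x=0, y=2)
  > (right): blocked, stay at (x=0, y=2)
  > (right): blocked, stay at (x=0, y=2)
  v (down): blocked, stay at (x=0, y=2)
  < (left): blocked, stay at (x=0, y=2)
  < (left): blocked, stay at (x=0, y=2)
  > (right): blocked, stay at (x=0, y=2)
  < (left): blocked, stay at (x=0, y=2)
  ^ (up): blocked, stay at (x=0, y=2)
  ^ (up): blocked, stay at (x=0, y=2)
  < (left): blocked, stay at (x=0, y=2)
Final: (x=0, y=2)

Answer: Final position: (x=0, y=2)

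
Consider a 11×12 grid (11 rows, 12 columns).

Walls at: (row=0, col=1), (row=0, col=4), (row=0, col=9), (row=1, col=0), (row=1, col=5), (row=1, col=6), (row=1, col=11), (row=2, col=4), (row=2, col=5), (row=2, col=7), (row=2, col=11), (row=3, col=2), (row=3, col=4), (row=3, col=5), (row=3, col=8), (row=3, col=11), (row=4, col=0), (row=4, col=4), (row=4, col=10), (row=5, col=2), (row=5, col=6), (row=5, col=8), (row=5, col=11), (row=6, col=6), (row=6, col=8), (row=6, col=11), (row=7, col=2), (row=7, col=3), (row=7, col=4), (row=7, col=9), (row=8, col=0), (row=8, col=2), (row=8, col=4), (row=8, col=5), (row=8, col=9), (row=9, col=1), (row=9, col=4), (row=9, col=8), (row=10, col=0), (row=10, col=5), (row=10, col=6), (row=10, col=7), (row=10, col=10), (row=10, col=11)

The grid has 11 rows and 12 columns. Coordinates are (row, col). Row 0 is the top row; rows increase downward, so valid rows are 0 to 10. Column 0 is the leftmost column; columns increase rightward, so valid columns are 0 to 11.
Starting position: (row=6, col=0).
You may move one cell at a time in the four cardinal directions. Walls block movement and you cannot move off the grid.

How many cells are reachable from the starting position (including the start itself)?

BFS flood-fill from (row=6, col=0):
  Distance 0: (row=6, col=0)
  Distance 1: (row=5, col=0), (row=6, col=1), (row=7, col=0)
  Distance 2: (row=5, col=1), (row=6, col=2), (row=7, col=1)
  Distance 3: (row=4, col=1), (row=6, col=3), (row=8, col=1)
  Distance 4: (row=3, col=1), (row=4, col=2), (row=5, col=3), (row=6, col=4)
  Distance 5: (row=2, col=1), (row=3, col=0), (row=4, col=3), (row=5, col=4), (row=6, col=5)
  Distance 6: (row=1, col=1), (row=2, col=0), (row=2, col=2), (row=3, col=3), (row=5, col=5), (row=7, col=5)
  Distance 7: (row=1, col=2), (row=2, col=3), (row=4, col=5), (row=7, col=6)
  Distance 8: (row=0, col=2), (row=1, col=3), (row=4, col=6), (row=7, col=7), (row=8, col=6)
  Distance 9: (row=0, col=3), (row=1, col=4), (row=3, col=6), (row=4, col=7), (row=6, col=7), (row=7, col=8), (row=8, col=7), (row=9, col=6)
  Distance 10: (row=2, col=6), (row=3, col=7), (row=4, col=8), (row=5, col=7), (row=8, col=8), (row=9, col=5), (row=9, col=7)
  Distance 11: (row=4, col=9)
  Distance 12: (row=3, col=9), (row=5, col=9)
  Distance 13: (row=2, col=9), (row=3, col=10), (row=5, col=10), (row=6, col=9)
  Distance 14: (row=1, col=9), (row=2, col=8), (row=2, col=10), (row=6, col=10)
  Distance 15: (row=1, col=8), (row=1, col=10), (row=7, col=10)
  Distance 16: (row=0, col=8), (row=0, col=10), (row=1, col=7), (row=7, col=11), (row=8, col=10)
  Distance 17: (row=0, col=7), (row=0, col=11), (row=8, col=11), (row=9, col=10)
  Distance 18: (row=0, col=6), (row=9, col=9), (row=9, col=11)
  Distance 19: (row=0, col=5), (row=10, col=9)
  Distance 20: (row=10, col=8)
Total reachable: 78 (grid has 88 open cells total)

Answer: Reachable cells: 78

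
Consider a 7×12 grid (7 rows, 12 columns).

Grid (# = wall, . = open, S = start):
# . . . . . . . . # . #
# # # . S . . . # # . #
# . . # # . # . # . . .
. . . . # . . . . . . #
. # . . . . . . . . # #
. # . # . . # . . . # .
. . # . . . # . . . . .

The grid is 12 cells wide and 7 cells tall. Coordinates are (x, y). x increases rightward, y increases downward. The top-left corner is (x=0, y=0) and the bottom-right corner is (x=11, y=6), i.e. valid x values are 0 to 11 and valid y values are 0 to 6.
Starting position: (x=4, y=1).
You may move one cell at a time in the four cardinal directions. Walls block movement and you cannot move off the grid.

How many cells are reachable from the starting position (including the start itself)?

Answer: Reachable cells: 59

Derivation:
BFS flood-fill from (x=4, y=1):
  Distance 0: (x=4, y=1)
  Distance 1: (x=4, y=0), (x=3, y=1), (x=5, y=1)
  Distance 2: (x=3, y=0), (x=5, y=0), (x=6, y=1), (x=5, y=2)
  Distance 3: (x=2, y=0), (x=6, y=0), (x=7, y=1), (x=5, y=3)
  Distance 4: (x=1, y=0), (x=7, y=0), (x=7, y=2), (x=6, y=3), (x=5, y=4)
  Distance 5: (x=8, y=0), (x=7, y=3), (x=4, y=4), (x=6, y=4), (x=5, y=5)
  Distance 6: (x=8, y=3), (x=3, y=4), (x=7, y=4), (x=4, y=5), (x=5, y=6)
  Distance 7: (x=3, y=3), (x=9, y=3), (x=2, y=4), (x=8, y=4), (x=7, y=5), (x=4, y=6)
  Distance 8: (x=9, y=2), (x=2, y=3), (x=10, y=3), (x=9, y=4), (x=2, y=5), (x=8, y=5), (x=3, y=6), (x=7, y=6)
  Distance 9: (x=2, y=2), (x=10, y=2), (x=1, y=3), (x=9, y=5), (x=8, y=6)
  Distance 10: (x=10, y=1), (x=1, y=2), (x=11, y=2), (x=0, y=3), (x=9, y=6)
  Distance 11: (x=10, y=0), (x=0, y=4), (x=10, y=6)
  Distance 12: (x=0, y=5), (x=11, y=6)
  Distance 13: (x=11, y=5), (x=0, y=6)
  Distance 14: (x=1, y=6)
Total reachable: 59 (grid has 59 open cells total)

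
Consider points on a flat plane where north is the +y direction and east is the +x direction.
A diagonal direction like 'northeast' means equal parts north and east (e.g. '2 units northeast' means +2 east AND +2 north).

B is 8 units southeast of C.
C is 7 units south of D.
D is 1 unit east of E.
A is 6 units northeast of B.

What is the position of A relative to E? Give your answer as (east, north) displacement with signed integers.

Answer: A is at (east=15, north=-9) relative to E.

Derivation:
Place E at the origin (east=0, north=0).
  D is 1 unit east of E: delta (east=+1, north=+0); D at (east=1, north=0).
  C is 7 units south of D: delta (east=+0, north=-7); C at (east=1, north=-7).
  B is 8 units southeast of C: delta (east=+8, north=-8); B at (east=9, north=-15).
  A is 6 units northeast of B: delta (east=+6, north=+6); A at (east=15, north=-9).
Therefore A relative to E: (east=15, north=-9).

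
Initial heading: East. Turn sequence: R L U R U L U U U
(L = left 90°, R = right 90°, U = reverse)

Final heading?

Start: East
  R (right (90° clockwise)) -> South
  L (left (90° counter-clockwise)) -> East
  U (U-turn (180°)) -> West
  R (right (90° clockwise)) -> North
  U (U-turn (180°)) -> South
  L (left (90° counter-clockwise)) -> East
  U (U-turn (180°)) -> West
  U (U-turn (180°)) -> East
  U (U-turn (180°)) -> West
Final: West

Answer: Final heading: West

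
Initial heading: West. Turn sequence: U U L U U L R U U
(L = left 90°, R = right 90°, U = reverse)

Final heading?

Answer: Final heading: South

Derivation:
Start: West
  U (U-turn (180°)) -> East
  U (U-turn (180°)) -> West
  L (left (90° counter-clockwise)) -> South
  U (U-turn (180°)) -> North
  U (U-turn (180°)) -> South
  L (left (90° counter-clockwise)) -> East
  R (right (90° clockwise)) -> South
  U (U-turn (180°)) -> North
  U (U-turn (180°)) -> South
Final: South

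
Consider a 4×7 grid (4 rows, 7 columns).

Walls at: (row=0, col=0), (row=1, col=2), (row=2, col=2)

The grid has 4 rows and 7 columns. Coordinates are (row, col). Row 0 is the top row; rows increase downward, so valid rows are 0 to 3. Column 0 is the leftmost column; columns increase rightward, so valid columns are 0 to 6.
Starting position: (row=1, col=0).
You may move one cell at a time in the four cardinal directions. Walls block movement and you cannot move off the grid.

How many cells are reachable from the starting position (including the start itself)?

BFS flood-fill from (row=1, col=0):
  Distance 0: (row=1, col=0)
  Distance 1: (row=1, col=1), (row=2, col=0)
  Distance 2: (row=0, col=1), (row=2, col=1), (row=3, col=0)
  Distance 3: (row=0, col=2), (row=3, col=1)
  Distance 4: (row=0, col=3), (row=3, col=2)
  Distance 5: (row=0, col=4), (row=1, col=3), (row=3, col=3)
  Distance 6: (row=0, col=5), (row=1, col=4), (row=2, col=3), (row=3, col=4)
  Distance 7: (row=0, col=6), (row=1, col=5), (row=2, col=4), (row=3, col=5)
  Distance 8: (row=1, col=6), (row=2, col=5), (row=3, col=6)
  Distance 9: (row=2, col=6)
Total reachable: 25 (grid has 25 open cells total)

Answer: Reachable cells: 25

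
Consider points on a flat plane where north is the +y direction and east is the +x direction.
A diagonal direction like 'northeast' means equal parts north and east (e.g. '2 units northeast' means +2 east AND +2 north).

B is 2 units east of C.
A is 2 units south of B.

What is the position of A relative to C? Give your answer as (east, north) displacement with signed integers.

Place C at the origin (east=0, north=0).
  B is 2 units east of C: delta (east=+2, north=+0); B at (east=2, north=0).
  A is 2 units south of B: delta (east=+0, north=-2); A at (east=2, north=-2).
Therefore A relative to C: (east=2, north=-2).

Answer: A is at (east=2, north=-2) relative to C.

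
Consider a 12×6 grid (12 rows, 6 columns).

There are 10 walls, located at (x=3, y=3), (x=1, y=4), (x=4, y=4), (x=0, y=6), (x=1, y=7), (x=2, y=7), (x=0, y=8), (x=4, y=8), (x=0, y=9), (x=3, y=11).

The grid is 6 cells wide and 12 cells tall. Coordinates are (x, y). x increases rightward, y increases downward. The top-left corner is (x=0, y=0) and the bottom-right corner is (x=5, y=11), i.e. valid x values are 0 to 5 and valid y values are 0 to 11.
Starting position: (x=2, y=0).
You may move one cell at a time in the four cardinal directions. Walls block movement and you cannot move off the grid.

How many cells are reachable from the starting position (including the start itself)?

BFS flood-fill from (x=2, y=0):
  Distance 0: (x=2, y=0)
  Distance 1: (x=1, y=0), (x=3, y=0), (x=2, y=1)
  Distance 2: (x=0, y=0), (x=4, y=0), (x=1, y=1), (x=3, y=1), (x=2, y=2)
  Distance 3: (x=5, y=0), (x=0, y=1), (x=4, y=1), (x=1, y=2), (x=3, y=2), (x=2, y=3)
  Distance 4: (x=5, y=1), (x=0, y=2), (x=4, y=2), (x=1, y=3), (x=2, y=4)
  Distance 5: (x=5, y=2), (x=0, y=3), (x=4, y=3), (x=3, y=4), (x=2, y=5)
  Distance 6: (x=5, y=3), (x=0, y=4), (x=1, y=5), (x=3, y=5), (x=2, y=6)
  Distance 7: (x=5, y=4), (x=0, y=5), (x=4, y=5), (x=1, y=6), (x=3, y=6)
  Distance 8: (x=5, y=5), (x=4, y=6), (x=3, y=7)
  Distance 9: (x=5, y=6), (x=4, y=7), (x=3, y=8)
  Distance 10: (x=5, y=7), (x=2, y=8), (x=3, y=9)
  Distance 11: (x=1, y=8), (x=5, y=8), (x=2, y=9), (x=4, y=9), (x=3, y=10)
  Distance 12: (x=1, y=9), (x=5, y=9), (x=2, y=10), (x=4, y=10)
  Distance 13: (x=1, y=10), (x=5, y=10), (x=2, y=11), (x=4, y=11)
  Distance 14: (x=0, y=10), (x=1, y=11), (x=5, y=11)
  Distance 15: (x=0, y=11)
Total reachable: 61 (grid has 62 open cells total)

Answer: Reachable cells: 61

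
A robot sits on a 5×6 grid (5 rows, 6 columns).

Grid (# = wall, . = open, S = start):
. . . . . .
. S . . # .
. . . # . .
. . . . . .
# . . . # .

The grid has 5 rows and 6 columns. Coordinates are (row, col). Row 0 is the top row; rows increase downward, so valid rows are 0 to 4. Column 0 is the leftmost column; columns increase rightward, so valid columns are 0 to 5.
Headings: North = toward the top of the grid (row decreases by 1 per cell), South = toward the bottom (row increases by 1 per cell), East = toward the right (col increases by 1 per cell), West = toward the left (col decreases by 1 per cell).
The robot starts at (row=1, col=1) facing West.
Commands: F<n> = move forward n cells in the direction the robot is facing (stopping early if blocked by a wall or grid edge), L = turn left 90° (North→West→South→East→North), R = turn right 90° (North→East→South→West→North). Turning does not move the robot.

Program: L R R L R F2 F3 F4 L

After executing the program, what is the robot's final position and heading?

Answer: Final position: (row=0, col=1), facing West

Derivation:
Start: (row=1, col=1), facing West
  L: turn left, now facing South
  R: turn right, now facing West
  R: turn right, now facing North
  L: turn left, now facing West
  R: turn right, now facing North
  F2: move forward 1/2 (blocked), now at (row=0, col=1)
  F3: move forward 0/3 (blocked), now at (row=0, col=1)
  F4: move forward 0/4 (blocked), now at (row=0, col=1)
  L: turn left, now facing West
Final: (row=0, col=1), facing West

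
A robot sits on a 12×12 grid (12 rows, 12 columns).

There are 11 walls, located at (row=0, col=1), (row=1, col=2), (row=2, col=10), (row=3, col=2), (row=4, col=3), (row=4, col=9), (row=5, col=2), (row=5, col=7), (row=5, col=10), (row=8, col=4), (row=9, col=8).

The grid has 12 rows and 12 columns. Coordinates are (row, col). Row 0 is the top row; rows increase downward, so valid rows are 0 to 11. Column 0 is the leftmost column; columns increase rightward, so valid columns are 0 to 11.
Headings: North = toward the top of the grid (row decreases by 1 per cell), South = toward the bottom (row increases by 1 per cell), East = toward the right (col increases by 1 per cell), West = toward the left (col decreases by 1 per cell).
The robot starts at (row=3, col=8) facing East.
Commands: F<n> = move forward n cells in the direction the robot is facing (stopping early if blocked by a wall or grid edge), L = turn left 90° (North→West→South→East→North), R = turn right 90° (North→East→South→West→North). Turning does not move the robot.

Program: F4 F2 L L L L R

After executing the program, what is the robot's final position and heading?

Answer: Final position: (row=3, col=11), facing South

Derivation:
Start: (row=3, col=8), facing East
  F4: move forward 3/4 (blocked), now at (row=3, col=11)
  F2: move forward 0/2 (blocked), now at (row=3, col=11)
  L: turn left, now facing North
  L: turn left, now facing West
  L: turn left, now facing South
  L: turn left, now facing East
  R: turn right, now facing South
Final: (row=3, col=11), facing South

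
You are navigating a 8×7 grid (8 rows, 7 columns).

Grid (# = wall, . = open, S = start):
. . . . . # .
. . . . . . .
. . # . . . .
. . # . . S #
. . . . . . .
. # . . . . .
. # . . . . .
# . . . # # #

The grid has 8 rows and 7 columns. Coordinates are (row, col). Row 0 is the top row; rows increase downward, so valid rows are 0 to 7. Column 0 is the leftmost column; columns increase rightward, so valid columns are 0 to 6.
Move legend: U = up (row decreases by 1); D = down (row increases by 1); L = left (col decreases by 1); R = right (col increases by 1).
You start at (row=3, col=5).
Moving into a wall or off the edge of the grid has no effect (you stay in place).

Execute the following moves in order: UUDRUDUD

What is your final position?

Start: (row=3, col=5)
  U (up): (row=3, col=5) -> (row=2, col=5)
  U (up): (row=2, col=5) -> (row=1, col=5)
  D (down): (row=1, col=5) -> (row=2, col=5)
  R (right): (row=2, col=5) -> (row=2, col=6)
  U (up): (row=2, col=6) -> (row=1, col=6)
  D (down): (row=1, col=6) -> (row=2, col=6)
  U (up): (row=2, col=6) -> (row=1, col=6)
  D (down): (row=1, col=6) -> (row=2, col=6)
Final: (row=2, col=6)

Answer: Final position: (row=2, col=6)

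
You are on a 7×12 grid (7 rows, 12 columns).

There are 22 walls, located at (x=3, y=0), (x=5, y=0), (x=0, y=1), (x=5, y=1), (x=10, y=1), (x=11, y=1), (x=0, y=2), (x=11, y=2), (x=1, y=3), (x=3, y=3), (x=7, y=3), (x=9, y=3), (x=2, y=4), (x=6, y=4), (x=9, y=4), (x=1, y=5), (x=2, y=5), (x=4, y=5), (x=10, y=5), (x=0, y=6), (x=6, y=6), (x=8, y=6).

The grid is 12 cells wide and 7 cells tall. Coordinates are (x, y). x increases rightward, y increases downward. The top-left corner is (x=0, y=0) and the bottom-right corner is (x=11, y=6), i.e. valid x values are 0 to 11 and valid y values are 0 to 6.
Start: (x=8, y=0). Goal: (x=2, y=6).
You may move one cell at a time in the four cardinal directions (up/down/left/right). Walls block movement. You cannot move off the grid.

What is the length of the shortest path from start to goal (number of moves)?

Answer: Shortest path length: 12

Derivation:
BFS from (x=8, y=0) until reaching (x=2, y=6):
  Distance 0: (x=8, y=0)
  Distance 1: (x=7, y=0), (x=9, y=0), (x=8, y=1)
  Distance 2: (x=6, y=0), (x=10, y=0), (x=7, y=1), (x=9, y=1), (x=8, y=2)
  Distance 3: (x=11, y=0), (x=6, y=1), (x=7, y=2), (x=9, y=2), (x=8, y=3)
  Distance 4: (x=6, y=2), (x=10, y=2), (x=8, y=4)
  Distance 5: (x=5, y=2), (x=6, y=3), (x=10, y=3), (x=7, y=4), (x=8, y=5)
  Distance 6: (x=4, y=2), (x=5, y=3), (x=11, y=3), (x=10, y=4), (x=7, y=5), (x=9, y=5)
  Distance 7: (x=4, y=1), (x=3, y=2), (x=4, y=3), (x=5, y=4), (x=11, y=4), (x=6, y=5), (x=7, y=6), (x=9, y=6)
  Distance 8: (x=4, y=0), (x=3, y=1), (x=2, y=2), (x=4, y=4), (x=5, y=5), (x=11, y=5), (x=10, y=6)
  Distance 9: (x=2, y=1), (x=1, y=2), (x=2, y=3), (x=3, y=4), (x=5, y=6), (x=11, y=6)
  Distance 10: (x=2, y=0), (x=1, y=1), (x=3, y=5), (x=4, y=6)
  Distance 11: (x=1, y=0), (x=3, y=6)
  Distance 12: (x=0, y=0), (x=2, y=6)  <- goal reached here
One shortest path (12 moves): (x=8, y=0) -> (x=7, y=0) -> (x=6, y=0) -> (x=6, y=1) -> (x=6, y=2) -> (x=5, y=2) -> (x=4, y=2) -> (x=4, y=3) -> (x=4, y=4) -> (x=3, y=4) -> (x=3, y=5) -> (x=3, y=6) -> (x=2, y=6)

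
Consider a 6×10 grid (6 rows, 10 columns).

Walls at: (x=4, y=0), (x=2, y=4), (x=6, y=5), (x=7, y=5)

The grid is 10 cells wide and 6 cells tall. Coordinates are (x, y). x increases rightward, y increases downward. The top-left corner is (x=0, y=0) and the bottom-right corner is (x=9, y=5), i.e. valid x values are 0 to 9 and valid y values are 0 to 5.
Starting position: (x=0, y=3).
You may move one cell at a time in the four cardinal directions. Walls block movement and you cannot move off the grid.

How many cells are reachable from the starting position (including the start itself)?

BFS flood-fill from (x=0, y=3):
  Distance 0: (x=0, y=3)
  Distance 1: (x=0, y=2), (x=1, y=3), (x=0, y=4)
  Distance 2: (x=0, y=1), (x=1, y=2), (x=2, y=3), (x=1, y=4), (x=0, y=5)
  Distance 3: (x=0, y=0), (x=1, y=1), (x=2, y=2), (x=3, y=3), (x=1, y=5)
  Distance 4: (x=1, y=0), (x=2, y=1), (x=3, y=2), (x=4, y=3), (x=3, y=4), (x=2, y=5)
  Distance 5: (x=2, y=0), (x=3, y=1), (x=4, y=2), (x=5, y=3), (x=4, y=4), (x=3, y=5)
  Distance 6: (x=3, y=0), (x=4, y=1), (x=5, y=2), (x=6, y=3), (x=5, y=4), (x=4, y=5)
  Distance 7: (x=5, y=1), (x=6, y=2), (x=7, y=3), (x=6, y=4), (x=5, y=5)
  Distance 8: (x=5, y=0), (x=6, y=1), (x=7, y=2), (x=8, y=3), (x=7, y=4)
  Distance 9: (x=6, y=0), (x=7, y=1), (x=8, y=2), (x=9, y=3), (x=8, y=4)
  Distance 10: (x=7, y=0), (x=8, y=1), (x=9, y=2), (x=9, y=4), (x=8, y=5)
  Distance 11: (x=8, y=0), (x=9, y=1), (x=9, y=5)
  Distance 12: (x=9, y=0)
Total reachable: 56 (grid has 56 open cells total)

Answer: Reachable cells: 56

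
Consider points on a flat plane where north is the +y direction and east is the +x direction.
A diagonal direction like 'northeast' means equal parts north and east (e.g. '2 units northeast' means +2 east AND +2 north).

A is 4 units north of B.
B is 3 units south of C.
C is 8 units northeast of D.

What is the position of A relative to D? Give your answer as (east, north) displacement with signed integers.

Place D at the origin (east=0, north=0).
  C is 8 units northeast of D: delta (east=+8, north=+8); C at (east=8, north=8).
  B is 3 units south of C: delta (east=+0, north=-3); B at (east=8, north=5).
  A is 4 units north of B: delta (east=+0, north=+4); A at (east=8, north=9).
Therefore A relative to D: (east=8, north=9).

Answer: A is at (east=8, north=9) relative to D.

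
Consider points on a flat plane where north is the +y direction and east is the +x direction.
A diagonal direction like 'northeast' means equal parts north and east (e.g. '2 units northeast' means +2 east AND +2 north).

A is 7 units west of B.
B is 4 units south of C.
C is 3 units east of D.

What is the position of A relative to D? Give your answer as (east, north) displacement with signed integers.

Answer: A is at (east=-4, north=-4) relative to D.

Derivation:
Place D at the origin (east=0, north=0).
  C is 3 units east of D: delta (east=+3, north=+0); C at (east=3, north=0).
  B is 4 units south of C: delta (east=+0, north=-4); B at (east=3, north=-4).
  A is 7 units west of B: delta (east=-7, north=+0); A at (east=-4, north=-4).
Therefore A relative to D: (east=-4, north=-4).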